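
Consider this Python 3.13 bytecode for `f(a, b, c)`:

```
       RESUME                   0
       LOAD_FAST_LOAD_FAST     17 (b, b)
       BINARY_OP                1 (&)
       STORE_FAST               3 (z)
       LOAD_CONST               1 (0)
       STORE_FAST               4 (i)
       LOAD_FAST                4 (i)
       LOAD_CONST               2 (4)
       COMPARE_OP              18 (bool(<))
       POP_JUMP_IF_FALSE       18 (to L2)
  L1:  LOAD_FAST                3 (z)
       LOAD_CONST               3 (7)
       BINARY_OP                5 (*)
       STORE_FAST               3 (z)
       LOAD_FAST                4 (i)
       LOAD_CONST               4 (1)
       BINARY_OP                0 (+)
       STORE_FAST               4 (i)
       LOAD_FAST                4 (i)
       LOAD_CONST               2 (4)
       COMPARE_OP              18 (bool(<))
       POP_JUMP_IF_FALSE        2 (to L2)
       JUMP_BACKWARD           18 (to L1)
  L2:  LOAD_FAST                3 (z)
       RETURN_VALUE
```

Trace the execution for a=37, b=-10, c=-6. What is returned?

-24010

LOAD_FAST_LOAD_FAST b,b → push -10,-10. Stack: [-10, -10]
BINARY_OP & → -10 & -10 = -10. Stack: [-10]
STORE_FAST z → z=-10. Stack: []
LOAD_CONST → push 0. Stack: [0]
STORE_FAST i → i=0. Stack: []
LOAD_FAST i → push 0. Stack: [0]
LOAD_CONST → push 4. Stack: [0, 4]
COMPARE_OP bool(<) → 0 vs 4 = True. Stack: [True]
POP_JUMP_IF_FALSE → pop True; no jump. Stack: []
LOAD_FAST z → push -10. Stack: [-10]
LOAD_CONST → push 7. Stack: [-10, 7]
BINARY_OP * → -10 * 7 = -70. Stack: [-70]
STORE_FAST z → z=-70. Stack: []
LOAD_FAST i → push 0. Stack: [0]
LOAD_CONST → push 1. Stack: [0, 1]
BINARY_OP + → 0 + 1 = 1. Stack: [1]
STORE_FAST i → i=1. Stack: []
LOAD_FAST i → push 1. Stack: [1]
LOAD_CONST → push 4. Stack: [1, 4]
COMPARE_OP bool(<) → 1 vs 4 = True. Stack: [True]
POP_JUMP_IF_FALSE → pop True; no jump. Stack: []
LOAD_FAST z → push -70. Stack: [-70]
LOAD_CONST → push 7. Stack: [-70, 7]
BINARY_OP * → -70 * 7 = -490. Stack: [-490]
STORE_FAST z → z=-490. Stack: []
LOAD_FAST i → push 1. Stack: [1]
LOAD_CONST → push 1. Stack: [1, 1]
BINARY_OP + → 1 + 1 = 2. Stack: [2]
STORE_FAST i → i=2. Stack: []
LOAD_FAST i → push 2. Stack: [2]
LOAD_CONST → push 4. Stack: [2, 4]
COMPARE_OP bool(<) → 2 vs 4 = True. Stack: [True]
POP_JUMP_IF_FALSE → pop True; no jump. Stack: []
LOAD_FAST z → push -490. Stack: [-490]
LOAD_CONST → push 7. Stack: [-490, 7]
BINARY_OP * → -490 * 7 = -3430. Stack: [-3430]
STORE_FAST z → z=-3430. Stack: []
LOAD_FAST i → push 2. Stack: [2]
LOAD_CONST → push 1. Stack: [2, 1]
BINARY_OP + → 2 + 1 = 3. Stack: [3]
STORE_FAST i → i=3. Stack: []
LOAD_FAST i → push 3. Stack: [3]
LOAD_CONST → push 4. Stack: [3, 4]
COMPARE_OP bool(<) → 3 vs 4 = True. Stack: [True]
POP_JUMP_IF_FALSE → pop True; no jump. Stack: []
LOAD_FAST z → push -3430. Stack: [-3430]
LOAD_CONST → push 7. Stack: [-3430, 7]
BINARY_OP * → -3430 * 7 = -24010. Stack: [-24010]
STORE_FAST z → z=-24010. Stack: []
LOAD_FAST i → push 3. Stack: [3]
LOAD_CONST → push 1. Stack: [3, 1]
BINARY_OP + → 3 + 1 = 4. Stack: [4]
STORE_FAST i → i=4. Stack: []
LOAD_FAST i → push 4. Stack: [4]
LOAD_CONST → push 4. Stack: [4, 4]
COMPARE_OP bool(<) → 4 vs 4 = False. Stack: [False]
POP_JUMP_IF_FALSE → pop False; jump. Stack: []
LOAD_FAST z → push -24010. Stack: [-24010]
RETURN_VALUE → return -24010.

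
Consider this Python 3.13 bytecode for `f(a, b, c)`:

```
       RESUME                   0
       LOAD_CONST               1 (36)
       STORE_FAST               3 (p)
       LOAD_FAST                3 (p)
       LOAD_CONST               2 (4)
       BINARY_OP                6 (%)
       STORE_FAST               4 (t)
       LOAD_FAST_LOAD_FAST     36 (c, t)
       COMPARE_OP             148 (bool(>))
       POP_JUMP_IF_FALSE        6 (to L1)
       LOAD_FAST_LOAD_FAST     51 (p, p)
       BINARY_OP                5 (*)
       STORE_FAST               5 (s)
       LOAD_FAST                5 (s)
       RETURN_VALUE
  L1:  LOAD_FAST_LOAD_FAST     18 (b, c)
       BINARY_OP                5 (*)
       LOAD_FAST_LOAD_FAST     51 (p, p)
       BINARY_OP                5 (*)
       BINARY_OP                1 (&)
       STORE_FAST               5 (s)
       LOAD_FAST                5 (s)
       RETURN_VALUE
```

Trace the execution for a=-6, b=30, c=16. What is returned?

1296

LOAD_CONST → push 36. Stack: [36]
STORE_FAST p → p=36. Stack: []
LOAD_FAST p → push 36. Stack: [36]
LOAD_CONST → push 4. Stack: [36, 4]
BINARY_OP % → 36 % 4 = 0. Stack: [0]
STORE_FAST t → t=0. Stack: []
LOAD_FAST_LOAD_FAST c,t → push 16,0. Stack: [16, 0]
COMPARE_OP bool(>) → 16 vs 0 = True. Stack: [True]
POP_JUMP_IF_FALSE → pop True; no jump. Stack: []
LOAD_FAST_LOAD_FAST p,p → push 36,36. Stack: [36, 36]
BINARY_OP * → 36 * 36 = 1296. Stack: [1296]
STORE_FAST s → s=1296. Stack: []
LOAD_FAST s → push 1296. Stack: [1296]
RETURN_VALUE → return 1296.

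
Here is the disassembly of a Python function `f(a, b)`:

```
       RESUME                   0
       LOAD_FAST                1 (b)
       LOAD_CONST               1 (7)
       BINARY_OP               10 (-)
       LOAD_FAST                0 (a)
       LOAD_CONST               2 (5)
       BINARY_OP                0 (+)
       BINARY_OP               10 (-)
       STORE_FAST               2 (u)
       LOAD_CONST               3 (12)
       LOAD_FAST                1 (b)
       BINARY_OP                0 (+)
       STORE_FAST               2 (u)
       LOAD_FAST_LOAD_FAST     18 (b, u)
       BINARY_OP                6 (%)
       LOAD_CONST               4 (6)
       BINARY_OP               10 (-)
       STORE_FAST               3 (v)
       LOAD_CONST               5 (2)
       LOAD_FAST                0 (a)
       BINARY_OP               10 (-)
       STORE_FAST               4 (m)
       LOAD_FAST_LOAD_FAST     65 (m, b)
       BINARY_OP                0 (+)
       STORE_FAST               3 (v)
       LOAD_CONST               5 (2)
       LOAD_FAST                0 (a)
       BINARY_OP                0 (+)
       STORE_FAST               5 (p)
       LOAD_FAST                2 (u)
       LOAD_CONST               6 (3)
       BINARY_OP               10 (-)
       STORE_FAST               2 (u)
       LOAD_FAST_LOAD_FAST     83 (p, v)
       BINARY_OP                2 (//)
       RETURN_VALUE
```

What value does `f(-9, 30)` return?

-1

LOAD_FAST b → push 30. Stack: [30]
LOAD_CONST → push 7. Stack: [30, 7]
BINARY_OP - → 30 - 7 = 23. Stack: [23]
LOAD_FAST a → push -9. Stack: [23, -9]
LOAD_CONST → push 5. Stack: [23, -9, 5]
BINARY_OP + → -9 + 5 = -4. Stack: [23, -4]
BINARY_OP - → 23 - -4 = 27. Stack: [27]
STORE_FAST u → u=27. Stack: []
LOAD_CONST → push 12. Stack: [12]
LOAD_FAST b → push 30. Stack: [12, 30]
BINARY_OP + → 12 + 30 = 42. Stack: [42]
STORE_FAST u → u=42. Stack: []
LOAD_FAST_LOAD_FAST b,u → push 30,42. Stack: [30, 42]
BINARY_OP % → 30 % 42 = 30. Stack: [30]
LOAD_CONST → push 6. Stack: [30, 6]
BINARY_OP - → 30 - 6 = 24. Stack: [24]
STORE_FAST v → v=24. Stack: []
LOAD_CONST → push 2. Stack: [2]
LOAD_FAST a → push -9. Stack: [2, -9]
BINARY_OP - → 2 - -9 = 11. Stack: [11]
STORE_FAST m → m=11. Stack: []
LOAD_FAST_LOAD_FAST m,b → push 11,30. Stack: [11, 30]
BINARY_OP + → 11 + 30 = 41. Stack: [41]
STORE_FAST v → v=41. Stack: []
LOAD_CONST → push 2. Stack: [2]
LOAD_FAST a → push -9. Stack: [2, -9]
BINARY_OP + → 2 + -9 = -7. Stack: [-7]
STORE_FAST p → p=-7. Stack: []
LOAD_FAST u → push 42. Stack: [42]
LOAD_CONST → push 3. Stack: [42, 3]
BINARY_OP - → 42 - 3 = 39. Stack: [39]
STORE_FAST u → u=39. Stack: []
LOAD_FAST_LOAD_FAST p,v → push -7,41. Stack: [-7, 41]
BINARY_OP // → -7 // 41 = -1. Stack: [-1]
RETURN_VALUE → return -1.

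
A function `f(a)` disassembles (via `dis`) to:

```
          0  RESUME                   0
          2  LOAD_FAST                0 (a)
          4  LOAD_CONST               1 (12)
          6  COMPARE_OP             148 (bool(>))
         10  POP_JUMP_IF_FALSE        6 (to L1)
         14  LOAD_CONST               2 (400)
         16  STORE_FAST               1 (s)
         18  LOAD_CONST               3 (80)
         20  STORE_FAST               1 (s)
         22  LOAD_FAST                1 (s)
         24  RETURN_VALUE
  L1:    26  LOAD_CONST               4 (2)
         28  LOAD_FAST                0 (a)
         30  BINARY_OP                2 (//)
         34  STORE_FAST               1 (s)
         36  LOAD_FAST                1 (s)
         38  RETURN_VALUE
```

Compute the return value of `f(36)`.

LOAD_FAST a → push 36. Stack: [36]
LOAD_CONST → push 12. Stack: [36, 12]
COMPARE_OP bool(>) → 36 vs 12 = True. Stack: [True]
POP_JUMP_IF_FALSE → pop True; no jump. Stack: []
LOAD_CONST → push 400. Stack: [400]
STORE_FAST s → s=400. Stack: []
LOAD_CONST → push 80. Stack: [80]
STORE_FAST s → s=80. Stack: []
LOAD_FAST s → push 80. Stack: [80]
RETURN_VALUE → return 80.

80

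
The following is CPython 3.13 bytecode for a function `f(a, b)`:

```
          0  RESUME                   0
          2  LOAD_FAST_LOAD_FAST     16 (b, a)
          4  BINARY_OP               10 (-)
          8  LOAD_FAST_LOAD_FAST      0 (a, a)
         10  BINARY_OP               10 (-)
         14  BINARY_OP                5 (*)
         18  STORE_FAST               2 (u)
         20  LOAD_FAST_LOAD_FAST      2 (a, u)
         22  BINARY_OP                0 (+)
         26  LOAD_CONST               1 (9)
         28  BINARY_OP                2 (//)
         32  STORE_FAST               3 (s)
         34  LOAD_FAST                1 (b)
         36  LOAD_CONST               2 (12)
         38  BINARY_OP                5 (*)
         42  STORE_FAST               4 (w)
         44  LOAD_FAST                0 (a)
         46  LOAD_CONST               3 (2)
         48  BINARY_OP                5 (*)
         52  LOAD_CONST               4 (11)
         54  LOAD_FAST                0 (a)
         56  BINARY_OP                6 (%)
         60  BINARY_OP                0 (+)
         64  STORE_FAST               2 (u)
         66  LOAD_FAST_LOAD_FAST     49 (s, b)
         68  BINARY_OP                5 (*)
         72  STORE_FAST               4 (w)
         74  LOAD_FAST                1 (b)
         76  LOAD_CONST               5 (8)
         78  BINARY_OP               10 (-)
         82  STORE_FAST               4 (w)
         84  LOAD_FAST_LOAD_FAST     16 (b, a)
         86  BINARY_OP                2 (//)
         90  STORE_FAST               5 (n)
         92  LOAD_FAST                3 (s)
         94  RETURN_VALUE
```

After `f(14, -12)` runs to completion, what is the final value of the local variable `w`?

-20

LOAD_FAST_LOAD_FAST b,a → push -12,14. Stack: [-12, 14]
BINARY_OP - → -12 - 14 = -26. Stack: [-26]
LOAD_FAST_LOAD_FAST a,a → push 14,14. Stack: [-26, 14, 14]
BINARY_OP - → 14 - 14 = 0. Stack: [-26, 0]
BINARY_OP * → -26 * 0 = 0. Stack: [0]
STORE_FAST u → u=0. Stack: []
LOAD_FAST_LOAD_FAST a,u → push 14,0. Stack: [14, 0]
BINARY_OP + → 14 + 0 = 14. Stack: [14]
LOAD_CONST → push 9. Stack: [14, 9]
BINARY_OP // → 14 // 9 = 1. Stack: [1]
STORE_FAST s → s=1. Stack: []
LOAD_FAST b → push -12. Stack: [-12]
LOAD_CONST → push 12. Stack: [-12, 12]
BINARY_OP * → -12 * 12 = -144. Stack: [-144]
STORE_FAST w → w=-144. Stack: []
LOAD_FAST a → push 14. Stack: [14]
LOAD_CONST → push 2. Stack: [14, 2]
BINARY_OP * → 14 * 2 = 28. Stack: [28]
LOAD_CONST → push 11. Stack: [28, 11]
LOAD_FAST a → push 14. Stack: [28, 11, 14]
BINARY_OP % → 11 % 14 = 11. Stack: [28, 11]
BINARY_OP + → 28 + 11 = 39. Stack: [39]
STORE_FAST u → u=39. Stack: []
LOAD_FAST_LOAD_FAST s,b → push 1,-12. Stack: [1, -12]
BINARY_OP * → 1 * -12 = -12. Stack: [-12]
STORE_FAST w → w=-12. Stack: []
LOAD_FAST b → push -12. Stack: [-12]
LOAD_CONST → push 8. Stack: [-12, 8]
BINARY_OP - → -12 - 8 = -20. Stack: [-20]
STORE_FAST w → w=-20. Stack: []
LOAD_FAST_LOAD_FAST b,a → push -12,14. Stack: [-12, 14]
BINARY_OP // → -12 // 14 = -1. Stack: [-1]
STORE_FAST n → n=-1. Stack: []
LOAD_FAST s → push 1. Stack: [1]
RETURN_VALUE → return 1.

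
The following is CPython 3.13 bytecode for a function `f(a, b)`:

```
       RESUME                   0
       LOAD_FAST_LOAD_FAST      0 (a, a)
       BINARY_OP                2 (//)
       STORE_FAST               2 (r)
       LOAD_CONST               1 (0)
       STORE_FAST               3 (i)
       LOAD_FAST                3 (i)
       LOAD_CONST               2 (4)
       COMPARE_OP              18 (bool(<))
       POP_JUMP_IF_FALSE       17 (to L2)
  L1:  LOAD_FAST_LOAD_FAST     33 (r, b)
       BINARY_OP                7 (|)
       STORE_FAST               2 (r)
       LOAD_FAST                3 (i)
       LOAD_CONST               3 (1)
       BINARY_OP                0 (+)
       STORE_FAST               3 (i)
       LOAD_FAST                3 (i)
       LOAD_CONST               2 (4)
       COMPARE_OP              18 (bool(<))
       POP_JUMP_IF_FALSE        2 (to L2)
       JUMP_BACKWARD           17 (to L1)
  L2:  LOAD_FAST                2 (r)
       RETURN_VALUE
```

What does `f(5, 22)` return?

LOAD_FAST_LOAD_FAST a,a → push 5,5. Stack: [5, 5]
BINARY_OP // → 5 // 5 = 1. Stack: [1]
STORE_FAST r → r=1. Stack: []
LOAD_CONST → push 0. Stack: [0]
STORE_FAST i → i=0. Stack: []
LOAD_FAST i → push 0. Stack: [0]
LOAD_CONST → push 4. Stack: [0, 4]
COMPARE_OP bool(<) → 0 vs 4 = True. Stack: [True]
POP_JUMP_IF_FALSE → pop True; no jump. Stack: []
LOAD_FAST_LOAD_FAST r,b → push 1,22. Stack: [1, 22]
BINARY_OP | → 1 | 22 = 23. Stack: [23]
STORE_FAST r → r=23. Stack: []
LOAD_FAST i → push 0. Stack: [0]
LOAD_CONST → push 1. Stack: [0, 1]
BINARY_OP + → 0 + 1 = 1. Stack: [1]
STORE_FAST i → i=1. Stack: []
LOAD_FAST i → push 1. Stack: [1]
LOAD_CONST → push 4. Stack: [1, 4]
COMPARE_OP bool(<) → 1 vs 4 = True. Stack: [True]
POP_JUMP_IF_FALSE → pop True; no jump. Stack: []
LOAD_FAST_LOAD_FAST r,b → push 23,22. Stack: [23, 22]
BINARY_OP | → 23 | 22 = 23. Stack: [23]
STORE_FAST r → r=23. Stack: []
LOAD_FAST i → push 1. Stack: [1]
LOAD_CONST → push 1. Stack: [1, 1]
BINARY_OP + → 1 + 1 = 2. Stack: [2]
STORE_FAST i → i=2. Stack: []
LOAD_FAST i → push 2. Stack: [2]
LOAD_CONST → push 4. Stack: [2, 4]
COMPARE_OP bool(<) → 2 vs 4 = True. Stack: [True]
POP_JUMP_IF_FALSE → pop True; no jump. Stack: []
LOAD_FAST_LOAD_FAST r,b → push 23,22. Stack: [23, 22]
BINARY_OP | → 23 | 22 = 23. Stack: [23]
STORE_FAST r → r=23. Stack: []
LOAD_FAST i → push 2. Stack: [2]
LOAD_CONST → push 1. Stack: [2, 1]
BINARY_OP + → 2 + 1 = 3. Stack: [3]
STORE_FAST i → i=3. Stack: []
LOAD_FAST i → push 3. Stack: [3]
LOAD_CONST → push 4. Stack: [3, 4]
COMPARE_OP bool(<) → 3 vs 4 = True. Stack: [True]
POP_JUMP_IF_FALSE → pop True; no jump. Stack: []
LOAD_FAST_LOAD_FAST r,b → push 23,22. Stack: [23, 22]
BINARY_OP | → 23 | 22 = 23. Stack: [23]
STORE_FAST r → r=23. Stack: []
LOAD_FAST i → push 3. Stack: [3]
LOAD_CONST → push 1. Stack: [3, 1]
BINARY_OP + → 3 + 1 = 4. Stack: [4]
STORE_FAST i → i=4. Stack: []
LOAD_FAST i → push 4. Stack: [4]
LOAD_CONST → push 4. Stack: [4, 4]
COMPARE_OP bool(<) → 4 vs 4 = False. Stack: [False]
POP_JUMP_IF_FALSE → pop False; jump. Stack: []
LOAD_FAST r → push 23. Stack: [23]
RETURN_VALUE → return 23.

23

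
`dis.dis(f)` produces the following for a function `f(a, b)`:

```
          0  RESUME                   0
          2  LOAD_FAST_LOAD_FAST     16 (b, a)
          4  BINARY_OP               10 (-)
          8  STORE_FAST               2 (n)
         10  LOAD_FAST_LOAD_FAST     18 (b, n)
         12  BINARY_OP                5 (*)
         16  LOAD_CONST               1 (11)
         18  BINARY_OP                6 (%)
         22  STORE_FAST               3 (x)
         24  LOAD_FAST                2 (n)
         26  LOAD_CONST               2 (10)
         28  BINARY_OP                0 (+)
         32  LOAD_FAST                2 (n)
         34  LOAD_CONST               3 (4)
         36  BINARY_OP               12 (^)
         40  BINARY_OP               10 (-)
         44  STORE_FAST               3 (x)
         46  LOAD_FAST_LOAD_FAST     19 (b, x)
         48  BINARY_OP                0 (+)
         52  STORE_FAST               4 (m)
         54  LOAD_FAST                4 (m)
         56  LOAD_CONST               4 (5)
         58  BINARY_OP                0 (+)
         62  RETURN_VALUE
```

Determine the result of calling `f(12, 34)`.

LOAD_FAST_LOAD_FAST b,a → push 34,12. Stack: [34, 12]
BINARY_OP - → 34 - 12 = 22. Stack: [22]
STORE_FAST n → n=22. Stack: []
LOAD_FAST_LOAD_FAST b,n → push 34,22. Stack: [34, 22]
BINARY_OP * → 34 * 22 = 748. Stack: [748]
LOAD_CONST → push 11. Stack: [748, 11]
BINARY_OP % → 748 % 11 = 0. Stack: [0]
STORE_FAST x → x=0. Stack: []
LOAD_FAST n → push 22. Stack: [22]
LOAD_CONST → push 10. Stack: [22, 10]
BINARY_OP + → 22 + 10 = 32. Stack: [32]
LOAD_FAST n → push 22. Stack: [32, 22]
LOAD_CONST → push 4. Stack: [32, 22, 4]
BINARY_OP ^ → 22 ^ 4 = 18. Stack: [32, 18]
BINARY_OP - → 32 - 18 = 14. Stack: [14]
STORE_FAST x → x=14. Stack: []
LOAD_FAST_LOAD_FAST b,x → push 34,14. Stack: [34, 14]
BINARY_OP + → 34 + 14 = 48. Stack: [48]
STORE_FAST m → m=48. Stack: []
LOAD_FAST m → push 48. Stack: [48]
LOAD_CONST → push 5. Stack: [48, 5]
BINARY_OP + → 48 + 5 = 53. Stack: [53]
RETURN_VALUE → return 53.

53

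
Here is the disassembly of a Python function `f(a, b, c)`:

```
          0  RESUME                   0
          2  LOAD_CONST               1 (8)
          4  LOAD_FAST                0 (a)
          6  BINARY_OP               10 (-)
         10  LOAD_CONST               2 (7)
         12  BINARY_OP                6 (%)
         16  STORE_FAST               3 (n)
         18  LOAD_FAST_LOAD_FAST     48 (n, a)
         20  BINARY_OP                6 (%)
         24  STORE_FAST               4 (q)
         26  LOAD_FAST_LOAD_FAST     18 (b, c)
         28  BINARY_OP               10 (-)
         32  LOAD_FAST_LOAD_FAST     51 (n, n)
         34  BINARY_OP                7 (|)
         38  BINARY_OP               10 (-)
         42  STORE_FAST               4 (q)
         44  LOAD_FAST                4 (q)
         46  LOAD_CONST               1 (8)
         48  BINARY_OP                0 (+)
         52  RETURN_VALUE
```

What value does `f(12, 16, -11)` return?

32

LOAD_CONST → push 8. Stack: [8]
LOAD_FAST a → push 12. Stack: [8, 12]
BINARY_OP - → 8 - 12 = -4. Stack: [-4]
LOAD_CONST → push 7. Stack: [-4, 7]
BINARY_OP % → -4 % 7 = 3. Stack: [3]
STORE_FAST n → n=3. Stack: []
LOAD_FAST_LOAD_FAST n,a → push 3,12. Stack: [3, 12]
BINARY_OP % → 3 % 12 = 3. Stack: [3]
STORE_FAST q → q=3. Stack: []
LOAD_FAST_LOAD_FAST b,c → push 16,-11. Stack: [16, -11]
BINARY_OP - → 16 - -11 = 27. Stack: [27]
LOAD_FAST_LOAD_FAST n,n → push 3,3. Stack: [27, 3, 3]
BINARY_OP | → 3 | 3 = 3. Stack: [27, 3]
BINARY_OP - → 27 - 3 = 24. Stack: [24]
STORE_FAST q → q=24. Stack: []
LOAD_FAST q → push 24. Stack: [24]
LOAD_CONST → push 8. Stack: [24, 8]
BINARY_OP + → 24 + 8 = 32. Stack: [32]
RETURN_VALUE → return 32.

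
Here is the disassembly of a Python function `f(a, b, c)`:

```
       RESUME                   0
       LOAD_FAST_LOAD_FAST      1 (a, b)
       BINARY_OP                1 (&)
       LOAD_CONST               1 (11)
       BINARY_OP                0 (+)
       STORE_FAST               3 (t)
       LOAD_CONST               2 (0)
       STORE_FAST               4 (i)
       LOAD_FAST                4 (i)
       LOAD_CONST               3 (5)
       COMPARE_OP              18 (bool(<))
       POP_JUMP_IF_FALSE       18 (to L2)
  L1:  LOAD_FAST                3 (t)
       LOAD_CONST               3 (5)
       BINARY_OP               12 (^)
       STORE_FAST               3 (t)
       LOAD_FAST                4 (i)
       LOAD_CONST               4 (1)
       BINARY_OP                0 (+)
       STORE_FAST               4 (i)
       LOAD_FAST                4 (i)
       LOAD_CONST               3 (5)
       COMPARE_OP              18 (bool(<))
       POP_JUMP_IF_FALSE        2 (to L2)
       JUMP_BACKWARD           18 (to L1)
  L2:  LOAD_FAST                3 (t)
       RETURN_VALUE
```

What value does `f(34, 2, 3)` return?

8

LOAD_FAST_LOAD_FAST a,b → push 34,2
BINARY_OP & → 34 & 2 = 2
LOAD_CONST → push 11
BINARY_OP + → 2 + 11 = 13
STORE_FAST t → t=13
LOAD_CONST → push 0
STORE_FAST i → i=0
LOAD_FAST i → push 0
LOAD_CONST → push 5
COMPARE_OP bool(<) → 0 vs 5 = True
POP_JUMP_IF_FALSE → pop True; no jump
LOAD_FAST t → push 13
LOAD_CONST → push 5
BINARY_OP ^ → 13 ^ 5 = 8
STORE_FAST t → t=8
LOAD_FAST i → push 0
LOAD_CONST → push 1
BINARY_OP + → 0 + 1 = 1
STORE_FAST i → i=1
LOAD_FAST i → push 1
LOAD_CONST → push 5
COMPARE_OP bool(<) → 1 vs 5 = True
POP_JUMP_IF_FALSE → pop True; no jump
LOAD_FAST t → push 8
LOAD_CONST → push 5
BINARY_OP ^ → 8 ^ 5 = 13
STORE_FAST t → t=13
LOAD_FAST i → push 1
LOAD_CONST → push 1
BINARY_OP + → 1 + 1 = 2
STORE_FAST i → i=2
LOAD_FAST i → push 2
LOAD_CONST → push 5
COMPARE_OP bool(<) → 2 vs 5 = True
POP_JUMP_IF_FALSE → pop True; no jump
LOAD_FAST t → push 13
LOAD_CONST → push 5
BINARY_OP ^ → 13 ^ 5 = 8
STORE_FAST t → t=8
LOAD_FAST i → push 2
LOAD_CONST → push 1
BINARY_OP + → 2 + 1 = 3
STORE_FAST i → i=3
LOAD_FAST i → push 3
LOAD_CONST → push 5
COMPARE_OP bool(<) → 3 vs 5 = True
POP_JUMP_IF_FALSE → pop True; no jump
LOAD_FAST t → push 8
LOAD_CONST → push 5
BINARY_OP ^ → 8 ^ 5 = 13
STORE_FAST t → t=13
LOAD_FAST i → push 3
LOAD_CONST → push 1
BINARY_OP + → 3 + 1 = 4
STORE_FAST i → i=4
LOAD_FAST i → push 4
LOAD_CONST → push 5
COMPARE_OP bool(<) → 4 vs 5 = True
POP_JUMP_IF_FALSE → pop True; no jump
LOAD_FAST t → push 13
LOAD_CONST → push 5
BINARY_OP ^ → 13 ^ 5 = 8
STORE_FAST t → t=8
LOAD_FAST i → push 4
LOAD_CONST → push 1
BINARY_OP + → 4 + 1 = 5
STORE_FAST i → i=5
LOAD_FAST i → push 5
LOAD_CONST → push 5
COMPARE_OP bool(<) → 5 vs 5 = False
POP_JUMP_IF_FALSE → pop False; jump
LOAD_FAST t → push 8
RETURN_VALUE → return 8.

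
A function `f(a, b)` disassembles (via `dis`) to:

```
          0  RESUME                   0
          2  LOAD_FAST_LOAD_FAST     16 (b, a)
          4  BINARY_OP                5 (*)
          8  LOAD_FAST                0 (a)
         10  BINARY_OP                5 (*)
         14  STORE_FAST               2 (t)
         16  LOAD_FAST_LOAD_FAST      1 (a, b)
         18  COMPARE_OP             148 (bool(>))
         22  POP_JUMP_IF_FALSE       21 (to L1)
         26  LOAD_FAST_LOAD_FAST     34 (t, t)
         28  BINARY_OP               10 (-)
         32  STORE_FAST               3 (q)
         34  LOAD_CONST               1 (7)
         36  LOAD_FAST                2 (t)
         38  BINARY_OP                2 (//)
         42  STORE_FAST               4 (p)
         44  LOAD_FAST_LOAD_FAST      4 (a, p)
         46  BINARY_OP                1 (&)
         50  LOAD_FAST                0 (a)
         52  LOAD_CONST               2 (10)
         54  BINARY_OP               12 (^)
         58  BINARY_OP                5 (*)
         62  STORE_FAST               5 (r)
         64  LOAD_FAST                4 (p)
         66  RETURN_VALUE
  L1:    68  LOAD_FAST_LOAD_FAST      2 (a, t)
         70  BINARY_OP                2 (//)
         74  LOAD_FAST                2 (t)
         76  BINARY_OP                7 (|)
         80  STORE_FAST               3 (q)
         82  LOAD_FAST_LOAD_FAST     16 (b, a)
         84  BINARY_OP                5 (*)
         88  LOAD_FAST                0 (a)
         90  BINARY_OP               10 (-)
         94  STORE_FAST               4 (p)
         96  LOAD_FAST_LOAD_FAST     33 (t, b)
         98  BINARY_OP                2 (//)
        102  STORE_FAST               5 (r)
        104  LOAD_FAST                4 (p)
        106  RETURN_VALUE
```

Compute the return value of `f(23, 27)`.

LOAD_FAST_LOAD_FAST b,a → push 27,23. Stack: [27, 23]
BINARY_OP * → 27 * 23 = 621. Stack: [621]
LOAD_FAST a → push 23. Stack: [621, 23]
BINARY_OP * → 621 * 23 = 14283. Stack: [14283]
STORE_FAST t → t=14283. Stack: []
LOAD_FAST_LOAD_FAST a,b → push 23,27. Stack: [23, 27]
COMPARE_OP bool(>) → 23 vs 27 = False. Stack: [False]
POP_JUMP_IF_FALSE → pop False; jump. Stack: []
LOAD_FAST_LOAD_FAST a,t → push 23,14283. Stack: [23, 14283]
BINARY_OP // → 23 // 14283 = 0. Stack: [0]
LOAD_FAST t → push 14283. Stack: [0, 14283]
BINARY_OP | → 0 | 14283 = 14283. Stack: [14283]
STORE_FAST q → q=14283. Stack: []
LOAD_FAST_LOAD_FAST b,a → push 27,23. Stack: [27, 23]
BINARY_OP * → 27 * 23 = 621. Stack: [621]
LOAD_FAST a → push 23. Stack: [621, 23]
BINARY_OP - → 621 - 23 = 598. Stack: [598]
STORE_FAST p → p=598. Stack: []
LOAD_FAST_LOAD_FAST t,b → push 14283,27. Stack: [14283, 27]
BINARY_OP // → 14283 // 27 = 529. Stack: [529]
STORE_FAST r → r=529. Stack: []
LOAD_FAST p → push 598. Stack: [598]
RETURN_VALUE → return 598.

598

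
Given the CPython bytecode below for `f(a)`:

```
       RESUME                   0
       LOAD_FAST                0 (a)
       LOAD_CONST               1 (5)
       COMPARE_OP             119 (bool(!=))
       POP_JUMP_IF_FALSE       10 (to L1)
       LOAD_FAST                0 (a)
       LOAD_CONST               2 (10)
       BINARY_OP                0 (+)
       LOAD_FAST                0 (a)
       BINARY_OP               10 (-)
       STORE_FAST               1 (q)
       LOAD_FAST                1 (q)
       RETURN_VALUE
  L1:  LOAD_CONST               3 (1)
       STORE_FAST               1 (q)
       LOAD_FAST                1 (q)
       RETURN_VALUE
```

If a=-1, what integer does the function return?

LOAD_FAST a → push -1. Stack: [-1]
LOAD_CONST → push 5. Stack: [-1, 5]
COMPARE_OP bool(!=) → -1 vs 5 = True. Stack: [True]
POP_JUMP_IF_FALSE → pop True; no jump. Stack: []
LOAD_FAST a → push -1. Stack: [-1]
LOAD_CONST → push 10. Stack: [-1, 10]
BINARY_OP + → -1 + 10 = 9. Stack: [9]
LOAD_FAST a → push -1. Stack: [9, -1]
BINARY_OP - → 9 - -1 = 10. Stack: [10]
STORE_FAST q → q=10. Stack: []
LOAD_FAST q → push 10. Stack: [10]
RETURN_VALUE → return 10.

10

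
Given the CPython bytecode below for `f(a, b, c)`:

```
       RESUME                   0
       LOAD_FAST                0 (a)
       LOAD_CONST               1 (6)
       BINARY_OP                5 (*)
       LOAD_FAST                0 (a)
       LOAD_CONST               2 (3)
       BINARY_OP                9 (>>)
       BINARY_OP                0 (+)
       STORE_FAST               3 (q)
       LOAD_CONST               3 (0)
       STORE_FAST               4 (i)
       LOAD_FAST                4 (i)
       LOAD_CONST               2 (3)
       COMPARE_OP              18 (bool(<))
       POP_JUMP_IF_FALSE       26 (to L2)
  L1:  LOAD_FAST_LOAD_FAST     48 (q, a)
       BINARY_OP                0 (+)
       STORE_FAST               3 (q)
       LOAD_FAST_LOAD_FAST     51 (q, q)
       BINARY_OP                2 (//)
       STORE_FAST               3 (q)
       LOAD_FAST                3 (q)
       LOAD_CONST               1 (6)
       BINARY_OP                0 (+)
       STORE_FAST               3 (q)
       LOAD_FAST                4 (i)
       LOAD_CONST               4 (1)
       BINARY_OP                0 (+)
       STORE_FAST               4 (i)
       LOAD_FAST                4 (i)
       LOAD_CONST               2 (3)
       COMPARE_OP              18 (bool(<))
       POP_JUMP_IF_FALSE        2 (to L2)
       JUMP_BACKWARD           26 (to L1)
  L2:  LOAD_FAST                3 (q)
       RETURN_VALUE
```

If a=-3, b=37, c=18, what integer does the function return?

7

LOAD_FAST a → push -3
LOAD_CONST → push 6
BINARY_OP * → -3 * 6 = -18
LOAD_FAST a → push -3
LOAD_CONST → push 3
BINARY_OP >> → -3 >> 3 = -1
BINARY_OP + → -18 + -1 = -19
STORE_FAST q → q=-19
LOAD_CONST → push 0
STORE_FAST i → i=0
LOAD_FAST i → push 0
LOAD_CONST → push 3
COMPARE_OP bool(<) → 0 vs 3 = True
POP_JUMP_IF_FALSE → pop True; no jump
LOAD_FAST_LOAD_FAST q,a → push -19,-3
BINARY_OP + → -19 + -3 = -22
STORE_FAST q → q=-22
LOAD_FAST_LOAD_FAST q,q → push -22,-22
BINARY_OP // → -22 // -22 = 1
STORE_FAST q → q=1
LOAD_FAST q → push 1
LOAD_CONST → push 6
BINARY_OP + → 1 + 6 = 7
STORE_FAST q → q=7
LOAD_FAST i → push 0
LOAD_CONST → push 1
BINARY_OP + → 0 + 1 = 1
STORE_FAST i → i=1
LOAD_FAST i → push 1
LOAD_CONST → push 3
COMPARE_OP bool(<) → 1 vs 3 = True
POP_JUMP_IF_FALSE → pop True; no jump
LOAD_FAST_LOAD_FAST q,a → push 7,-3
BINARY_OP + → 7 + -3 = 4
STORE_FAST q → q=4
LOAD_FAST_LOAD_FAST q,q → push 4,4
BINARY_OP // → 4 // 4 = 1
STORE_FAST q → q=1
LOAD_FAST q → push 1
LOAD_CONST → push 6
BINARY_OP + → 1 + 6 = 7
STORE_FAST q → q=7
LOAD_FAST i → push 1
LOAD_CONST → push 1
BINARY_OP + → 1 + 1 = 2
STORE_FAST i → i=2
LOAD_FAST i → push 2
LOAD_CONST → push 3
COMPARE_OP bool(<) → 2 vs 3 = True
POP_JUMP_IF_FALSE → pop True; no jump
LOAD_FAST_LOAD_FAST q,a → push 7,-3
BINARY_OP + → 7 + -3 = 4
STORE_FAST q → q=4
LOAD_FAST_LOAD_FAST q,q → push 4,4
BINARY_OP // → 4 // 4 = 1
STORE_FAST q → q=1
LOAD_FAST q → push 1
LOAD_CONST → push 6
BINARY_OP + → 1 + 6 = 7
STORE_FAST q → q=7
LOAD_FAST i → push 2
LOAD_CONST → push 1
BINARY_OP + → 2 + 1 = 3
STORE_FAST i → i=3
LOAD_FAST i → push 3
LOAD_CONST → push 3
COMPARE_OP bool(<) → 3 vs 3 = False
POP_JUMP_IF_FALSE → pop False; jump
LOAD_FAST q → push 7
RETURN_VALUE → return 7.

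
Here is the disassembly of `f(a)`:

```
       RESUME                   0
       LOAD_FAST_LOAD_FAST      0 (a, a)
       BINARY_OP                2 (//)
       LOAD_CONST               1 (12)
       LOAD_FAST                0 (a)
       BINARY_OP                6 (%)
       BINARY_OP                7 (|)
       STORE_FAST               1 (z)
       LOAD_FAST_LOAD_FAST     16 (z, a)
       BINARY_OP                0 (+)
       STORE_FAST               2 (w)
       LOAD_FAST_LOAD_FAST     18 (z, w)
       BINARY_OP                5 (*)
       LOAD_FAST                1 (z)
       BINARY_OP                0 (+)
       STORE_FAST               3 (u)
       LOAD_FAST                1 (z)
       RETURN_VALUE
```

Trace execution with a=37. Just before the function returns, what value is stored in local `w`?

50

LOAD_FAST_LOAD_FAST a,a → push 37,37. Stack: [37, 37]
BINARY_OP // → 37 // 37 = 1. Stack: [1]
LOAD_CONST → push 12. Stack: [1, 12]
LOAD_FAST a → push 37. Stack: [1, 12, 37]
BINARY_OP % → 12 % 37 = 12. Stack: [1, 12]
BINARY_OP | → 1 | 12 = 13. Stack: [13]
STORE_FAST z → z=13. Stack: []
LOAD_FAST_LOAD_FAST z,a → push 13,37. Stack: [13, 37]
BINARY_OP + → 13 + 37 = 50. Stack: [50]
STORE_FAST w → w=50. Stack: []
LOAD_FAST_LOAD_FAST z,w → push 13,50. Stack: [13, 50]
BINARY_OP * → 13 * 50 = 650. Stack: [650]
LOAD_FAST z → push 13. Stack: [650, 13]
BINARY_OP + → 650 + 13 = 663. Stack: [663]
STORE_FAST u → u=663. Stack: []
LOAD_FAST z → push 13. Stack: [13]
RETURN_VALUE → return 13.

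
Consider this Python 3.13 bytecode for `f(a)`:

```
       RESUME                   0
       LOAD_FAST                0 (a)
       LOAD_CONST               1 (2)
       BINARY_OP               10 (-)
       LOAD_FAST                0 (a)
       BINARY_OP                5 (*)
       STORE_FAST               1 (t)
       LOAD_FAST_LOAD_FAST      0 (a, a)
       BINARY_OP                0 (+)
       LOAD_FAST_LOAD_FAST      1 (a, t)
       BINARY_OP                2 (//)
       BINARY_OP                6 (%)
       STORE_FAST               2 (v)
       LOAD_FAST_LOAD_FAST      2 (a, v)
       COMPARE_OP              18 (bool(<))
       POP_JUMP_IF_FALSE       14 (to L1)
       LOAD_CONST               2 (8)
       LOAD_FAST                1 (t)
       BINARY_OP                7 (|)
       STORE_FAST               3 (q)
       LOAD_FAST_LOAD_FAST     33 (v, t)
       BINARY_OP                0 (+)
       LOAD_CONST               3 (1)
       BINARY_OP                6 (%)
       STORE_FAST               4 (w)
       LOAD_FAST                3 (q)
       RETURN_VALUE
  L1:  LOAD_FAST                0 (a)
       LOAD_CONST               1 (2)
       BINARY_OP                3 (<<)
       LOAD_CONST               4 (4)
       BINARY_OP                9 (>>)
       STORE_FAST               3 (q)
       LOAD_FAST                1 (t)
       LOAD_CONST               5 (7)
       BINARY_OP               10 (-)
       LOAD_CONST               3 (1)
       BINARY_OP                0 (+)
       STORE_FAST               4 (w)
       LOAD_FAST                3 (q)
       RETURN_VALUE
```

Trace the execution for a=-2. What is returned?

LOAD_FAST a → push -2. Stack: [-2]
LOAD_CONST → push 2. Stack: [-2, 2]
BINARY_OP - → -2 - 2 = -4. Stack: [-4]
LOAD_FAST a → push -2. Stack: [-4, -2]
BINARY_OP * → -4 * -2 = 8. Stack: [8]
STORE_FAST t → t=8. Stack: []
LOAD_FAST_LOAD_FAST a,a → push -2,-2. Stack: [-2, -2]
BINARY_OP + → -2 + -2 = -4. Stack: [-4]
LOAD_FAST_LOAD_FAST a,t → push -2,8. Stack: [-4, -2, 8]
BINARY_OP // → -2 // 8 = -1. Stack: [-4, -1]
BINARY_OP % → -4 % -1 = 0. Stack: [0]
STORE_FAST v → v=0. Stack: []
LOAD_FAST_LOAD_FAST a,v → push -2,0. Stack: [-2, 0]
COMPARE_OP bool(<) → -2 vs 0 = True. Stack: [True]
POP_JUMP_IF_FALSE → pop True; no jump. Stack: []
LOAD_CONST → push 8. Stack: [8]
LOAD_FAST t → push 8. Stack: [8, 8]
BINARY_OP | → 8 | 8 = 8. Stack: [8]
STORE_FAST q → q=8. Stack: []
LOAD_FAST_LOAD_FAST v,t → push 0,8. Stack: [0, 8]
BINARY_OP + → 0 + 8 = 8. Stack: [8]
LOAD_CONST → push 1. Stack: [8, 1]
BINARY_OP % → 8 % 1 = 0. Stack: [0]
STORE_FAST w → w=0. Stack: []
LOAD_FAST q → push 8. Stack: [8]
RETURN_VALUE → return 8.

8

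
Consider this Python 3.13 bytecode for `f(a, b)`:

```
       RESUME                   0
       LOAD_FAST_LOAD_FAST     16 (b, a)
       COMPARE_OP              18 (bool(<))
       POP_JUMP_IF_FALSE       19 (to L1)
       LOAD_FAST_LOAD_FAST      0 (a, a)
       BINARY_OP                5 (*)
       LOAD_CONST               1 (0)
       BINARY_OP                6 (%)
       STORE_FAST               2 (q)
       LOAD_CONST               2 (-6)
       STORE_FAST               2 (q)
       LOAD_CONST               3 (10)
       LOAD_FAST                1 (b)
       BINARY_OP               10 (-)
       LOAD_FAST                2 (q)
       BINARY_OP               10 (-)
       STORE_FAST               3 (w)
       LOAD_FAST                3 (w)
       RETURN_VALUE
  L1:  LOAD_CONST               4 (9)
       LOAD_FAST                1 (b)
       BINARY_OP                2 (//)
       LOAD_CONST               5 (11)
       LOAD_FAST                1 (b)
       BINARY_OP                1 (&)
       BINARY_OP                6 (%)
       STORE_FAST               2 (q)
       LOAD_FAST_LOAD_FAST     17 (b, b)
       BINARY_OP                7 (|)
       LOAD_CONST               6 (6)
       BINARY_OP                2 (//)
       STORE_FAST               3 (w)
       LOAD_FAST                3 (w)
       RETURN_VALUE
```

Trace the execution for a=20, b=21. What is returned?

LOAD_FAST_LOAD_FAST b,a → push 21,20. Stack: [21, 20]
COMPARE_OP bool(<) → 21 vs 20 = False. Stack: [False]
POP_JUMP_IF_FALSE → pop False; jump. Stack: []
LOAD_CONST → push 9. Stack: [9]
LOAD_FAST b → push 21. Stack: [9, 21]
BINARY_OP // → 9 // 21 = 0. Stack: [0]
LOAD_CONST → push 11. Stack: [0, 11]
LOAD_FAST b → push 21. Stack: [0, 11, 21]
BINARY_OP & → 11 & 21 = 1. Stack: [0, 1]
BINARY_OP % → 0 % 1 = 0. Stack: [0]
STORE_FAST q → q=0. Stack: []
LOAD_FAST_LOAD_FAST b,b → push 21,21. Stack: [21, 21]
BINARY_OP | → 21 | 21 = 21. Stack: [21]
LOAD_CONST → push 6. Stack: [21, 6]
BINARY_OP // → 21 // 6 = 3. Stack: [3]
STORE_FAST w → w=3. Stack: []
LOAD_FAST w → push 3. Stack: [3]
RETURN_VALUE → return 3.

3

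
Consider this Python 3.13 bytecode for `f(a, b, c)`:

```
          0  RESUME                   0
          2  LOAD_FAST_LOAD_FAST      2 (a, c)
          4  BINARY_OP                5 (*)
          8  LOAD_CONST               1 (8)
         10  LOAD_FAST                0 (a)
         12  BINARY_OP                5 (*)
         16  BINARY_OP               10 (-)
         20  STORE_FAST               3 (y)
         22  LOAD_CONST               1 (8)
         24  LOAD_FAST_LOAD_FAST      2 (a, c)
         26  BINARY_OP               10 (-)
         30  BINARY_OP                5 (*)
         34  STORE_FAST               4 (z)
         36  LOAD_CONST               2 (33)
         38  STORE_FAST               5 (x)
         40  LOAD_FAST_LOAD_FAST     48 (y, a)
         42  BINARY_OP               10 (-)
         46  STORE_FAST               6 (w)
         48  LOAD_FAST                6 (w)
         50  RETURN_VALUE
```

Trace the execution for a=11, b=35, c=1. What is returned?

-88

LOAD_FAST_LOAD_FAST a,c → push 11,1. Stack: [11, 1]
BINARY_OP * → 11 * 1 = 11. Stack: [11]
LOAD_CONST → push 8. Stack: [11, 8]
LOAD_FAST a → push 11. Stack: [11, 8, 11]
BINARY_OP * → 8 * 11 = 88. Stack: [11, 88]
BINARY_OP - → 11 - 88 = -77. Stack: [-77]
STORE_FAST y → y=-77. Stack: []
LOAD_CONST → push 8. Stack: [8]
LOAD_FAST_LOAD_FAST a,c → push 11,1. Stack: [8, 11, 1]
BINARY_OP - → 11 - 1 = 10. Stack: [8, 10]
BINARY_OP * → 8 * 10 = 80. Stack: [80]
STORE_FAST z → z=80. Stack: []
LOAD_CONST → push 33. Stack: [33]
STORE_FAST x → x=33. Stack: []
LOAD_FAST_LOAD_FAST y,a → push -77,11. Stack: [-77, 11]
BINARY_OP - → -77 - 11 = -88. Stack: [-88]
STORE_FAST w → w=-88. Stack: []
LOAD_FAST w → push -88. Stack: [-88]
RETURN_VALUE → return -88.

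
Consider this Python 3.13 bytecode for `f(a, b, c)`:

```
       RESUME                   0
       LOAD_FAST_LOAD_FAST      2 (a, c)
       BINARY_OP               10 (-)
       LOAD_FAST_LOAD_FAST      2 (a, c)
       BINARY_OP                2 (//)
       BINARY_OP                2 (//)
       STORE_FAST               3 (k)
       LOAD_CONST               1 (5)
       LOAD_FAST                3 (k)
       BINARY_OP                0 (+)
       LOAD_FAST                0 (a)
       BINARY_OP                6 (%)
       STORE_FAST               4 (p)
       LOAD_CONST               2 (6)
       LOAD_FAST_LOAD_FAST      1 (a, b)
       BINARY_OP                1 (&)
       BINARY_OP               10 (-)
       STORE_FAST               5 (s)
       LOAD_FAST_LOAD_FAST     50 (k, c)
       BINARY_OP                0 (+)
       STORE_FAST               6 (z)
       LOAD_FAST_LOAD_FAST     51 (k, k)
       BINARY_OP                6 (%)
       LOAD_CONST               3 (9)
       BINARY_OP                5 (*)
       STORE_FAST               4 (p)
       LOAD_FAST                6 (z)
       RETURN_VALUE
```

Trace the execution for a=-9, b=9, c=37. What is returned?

LOAD_FAST_LOAD_FAST a,c → push -9,37. Stack: [-9, 37]
BINARY_OP - → -9 - 37 = -46. Stack: [-46]
LOAD_FAST_LOAD_FAST a,c → push -9,37. Stack: [-46, -9, 37]
BINARY_OP // → -9 // 37 = -1. Stack: [-46, -1]
BINARY_OP // → -46 // -1 = 46. Stack: [46]
STORE_FAST k → k=46. Stack: []
LOAD_CONST → push 5. Stack: [5]
LOAD_FAST k → push 46. Stack: [5, 46]
BINARY_OP + → 5 + 46 = 51. Stack: [51]
LOAD_FAST a → push -9. Stack: [51, -9]
BINARY_OP % → 51 % -9 = -3. Stack: [-3]
STORE_FAST p → p=-3. Stack: []
LOAD_CONST → push 6. Stack: [6]
LOAD_FAST_LOAD_FAST a,b → push -9,9. Stack: [6, -9, 9]
BINARY_OP & → -9 & 9 = 1. Stack: [6, 1]
BINARY_OP - → 6 - 1 = 5. Stack: [5]
STORE_FAST s → s=5. Stack: []
LOAD_FAST_LOAD_FAST k,c → push 46,37. Stack: [46, 37]
BINARY_OP + → 46 + 37 = 83. Stack: [83]
STORE_FAST z → z=83. Stack: []
LOAD_FAST_LOAD_FAST k,k → push 46,46. Stack: [46, 46]
BINARY_OP % → 46 % 46 = 0. Stack: [0]
LOAD_CONST → push 9. Stack: [0, 9]
BINARY_OP * → 0 * 9 = 0. Stack: [0]
STORE_FAST p → p=0. Stack: []
LOAD_FAST z → push 83. Stack: [83]
RETURN_VALUE → return 83.

83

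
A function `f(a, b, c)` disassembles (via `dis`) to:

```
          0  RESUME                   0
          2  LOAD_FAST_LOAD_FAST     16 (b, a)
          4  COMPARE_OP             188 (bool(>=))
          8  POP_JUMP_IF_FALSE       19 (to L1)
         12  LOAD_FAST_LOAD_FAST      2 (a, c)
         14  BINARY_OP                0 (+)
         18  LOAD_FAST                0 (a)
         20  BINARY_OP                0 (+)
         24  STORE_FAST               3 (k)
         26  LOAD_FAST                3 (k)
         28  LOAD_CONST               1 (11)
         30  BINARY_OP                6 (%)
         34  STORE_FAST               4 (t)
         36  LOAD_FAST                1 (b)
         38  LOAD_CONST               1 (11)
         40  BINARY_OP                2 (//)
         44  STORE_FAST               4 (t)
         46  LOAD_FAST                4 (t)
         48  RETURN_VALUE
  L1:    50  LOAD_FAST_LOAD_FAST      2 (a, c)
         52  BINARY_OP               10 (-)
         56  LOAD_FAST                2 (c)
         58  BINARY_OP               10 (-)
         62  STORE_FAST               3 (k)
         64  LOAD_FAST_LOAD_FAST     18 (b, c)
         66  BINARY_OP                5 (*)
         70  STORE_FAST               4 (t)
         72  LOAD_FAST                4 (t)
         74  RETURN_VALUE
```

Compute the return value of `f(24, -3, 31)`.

LOAD_FAST_LOAD_FAST b,a → push -3,24. Stack: [-3, 24]
COMPARE_OP bool(>=) → -3 vs 24 = False. Stack: [False]
POP_JUMP_IF_FALSE → pop False; jump. Stack: []
LOAD_FAST_LOAD_FAST a,c → push 24,31. Stack: [24, 31]
BINARY_OP - → 24 - 31 = -7. Stack: [-7]
LOAD_FAST c → push 31. Stack: [-7, 31]
BINARY_OP - → -7 - 31 = -38. Stack: [-38]
STORE_FAST k → k=-38. Stack: []
LOAD_FAST_LOAD_FAST b,c → push -3,31. Stack: [-3, 31]
BINARY_OP * → -3 * 31 = -93. Stack: [-93]
STORE_FAST t → t=-93. Stack: []
LOAD_FAST t → push -93. Stack: [-93]
RETURN_VALUE → return -93.

-93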